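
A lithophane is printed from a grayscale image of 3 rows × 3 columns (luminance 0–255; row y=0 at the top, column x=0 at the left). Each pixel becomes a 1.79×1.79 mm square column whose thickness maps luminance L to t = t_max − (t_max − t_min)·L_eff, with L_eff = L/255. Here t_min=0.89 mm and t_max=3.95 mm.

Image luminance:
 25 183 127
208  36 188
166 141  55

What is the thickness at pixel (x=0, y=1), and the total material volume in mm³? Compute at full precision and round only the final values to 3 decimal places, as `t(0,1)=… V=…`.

t(0,1)=1.454 V=70.497

span = t_max - t_min = 3.95 - 0.89 = 3.060
L(0,1) = 208, L_eff = 208/255 = 0.815686
t(0,1) = 3.95 - 3.060·0.815686 = 1.454
Σt over all 3·3 pixels = 22.002
V = pitch²·Σt = 1.79²·22.002 = 70.497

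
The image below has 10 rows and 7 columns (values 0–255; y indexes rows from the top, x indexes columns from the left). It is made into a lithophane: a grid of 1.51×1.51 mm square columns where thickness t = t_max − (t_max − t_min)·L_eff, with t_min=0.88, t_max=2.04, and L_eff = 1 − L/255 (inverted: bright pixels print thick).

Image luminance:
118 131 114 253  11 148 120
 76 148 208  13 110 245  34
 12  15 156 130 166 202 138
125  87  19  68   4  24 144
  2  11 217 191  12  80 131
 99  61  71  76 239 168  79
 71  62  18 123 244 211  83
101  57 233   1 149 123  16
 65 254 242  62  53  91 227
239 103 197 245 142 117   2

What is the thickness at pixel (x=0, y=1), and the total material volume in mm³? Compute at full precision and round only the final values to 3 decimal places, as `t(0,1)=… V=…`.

span = t_max - t_min = 2.04 - 0.88 = 1.160
L(0,1) = 76, L_eff = 1 - 76/255 = 0.701961 (inverted)
t(0,1) = 2.04 - 1.160·0.701961 = 1.226
Σt over all 10·7 pixels = 624323/6375 ≈ 97.9330196
V = pitch²·Σt = 1.51²·624323/6375 = 223.297

t(0,1)=1.226 V=223.297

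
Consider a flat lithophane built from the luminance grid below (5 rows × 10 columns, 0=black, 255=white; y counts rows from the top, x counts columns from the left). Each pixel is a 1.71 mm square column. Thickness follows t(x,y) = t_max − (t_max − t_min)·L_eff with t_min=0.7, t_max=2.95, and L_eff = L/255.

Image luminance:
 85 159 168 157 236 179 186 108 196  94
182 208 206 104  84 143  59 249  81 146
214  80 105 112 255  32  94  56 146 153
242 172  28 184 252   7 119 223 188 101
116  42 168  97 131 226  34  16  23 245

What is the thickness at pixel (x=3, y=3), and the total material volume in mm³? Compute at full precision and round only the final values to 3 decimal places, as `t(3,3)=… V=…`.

t(3,3)=1.326 V=253.511

span = t_max - t_min = 2.95 - 0.7 = 2.250
L(3,3) = 184, L_eff = 184/255 = 0.721569
t(3,3) = 2.95 - 2.250·0.721569 = 1.326
Σt over all 5·10 pixels = 29477/340 ≈ 86.6970588
V = pitch²·Σt = 1.71²·29477/340 = 253.511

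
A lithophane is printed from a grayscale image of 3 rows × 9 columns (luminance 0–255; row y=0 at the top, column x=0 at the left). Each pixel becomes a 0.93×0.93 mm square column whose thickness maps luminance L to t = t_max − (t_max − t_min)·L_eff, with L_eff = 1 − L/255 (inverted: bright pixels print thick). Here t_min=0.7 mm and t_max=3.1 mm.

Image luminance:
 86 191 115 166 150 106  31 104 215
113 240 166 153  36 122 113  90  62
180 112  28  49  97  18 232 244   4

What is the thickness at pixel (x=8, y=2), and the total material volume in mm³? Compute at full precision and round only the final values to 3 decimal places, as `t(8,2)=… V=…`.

t(8,2)=0.738 V=42.583

span = t_max - t_min = 3.1 - 0.7 = 2.400
L(8,2) = 4, L_eff = 1 - 4/255 = 0.984314 (inverted)
t(8,2) = 3.1 - 2.400·0.984314 = 0.738
Σt over all 3·9 pixels = 41849/850 ≈ 49.2341176
V = pitch²·Σt = 0.93²·41849/850 = 42.583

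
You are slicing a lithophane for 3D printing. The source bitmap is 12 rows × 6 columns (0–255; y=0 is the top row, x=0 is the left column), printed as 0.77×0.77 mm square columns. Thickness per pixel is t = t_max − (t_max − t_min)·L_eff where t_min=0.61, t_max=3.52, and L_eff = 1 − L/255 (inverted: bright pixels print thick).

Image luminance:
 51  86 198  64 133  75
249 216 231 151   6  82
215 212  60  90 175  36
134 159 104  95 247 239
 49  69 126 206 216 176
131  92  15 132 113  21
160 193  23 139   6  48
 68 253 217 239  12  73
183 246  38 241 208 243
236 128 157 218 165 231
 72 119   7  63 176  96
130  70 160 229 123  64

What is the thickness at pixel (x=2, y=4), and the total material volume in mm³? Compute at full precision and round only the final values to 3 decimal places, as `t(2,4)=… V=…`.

span = t_max - t_min = 3.52 - 0.61 = 2.910
L(2,4) = 126, L_eff = 1 - 126/255 = 0.505882 (inverted)
t(2,4) = 3.52 - 2.910·0.505882 = 2.048
Σt over all 12·6 pixels = 328264/2125 ≈ 154.4771765
V = pitch²·Σt = 0.77²·328264/2125 = 91.590

t(2,4)=2.048 V=91.590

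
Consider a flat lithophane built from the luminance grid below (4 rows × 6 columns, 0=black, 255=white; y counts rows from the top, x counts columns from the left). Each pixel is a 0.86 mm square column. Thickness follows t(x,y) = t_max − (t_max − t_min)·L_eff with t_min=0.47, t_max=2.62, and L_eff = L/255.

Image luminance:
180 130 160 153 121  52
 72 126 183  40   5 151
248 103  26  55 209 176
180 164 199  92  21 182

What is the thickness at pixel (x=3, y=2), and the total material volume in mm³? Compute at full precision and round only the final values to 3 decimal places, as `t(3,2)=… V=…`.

t(3,2)=2.156 V=27.624

span = t_max - t_min = 2.62 - 0.47 = 2.150
L(3,2) = 55, L_eff = 55/255 = 0.215686
t(3,2) = 2.62 - 2.150·0.215686 = 2.156
Σt over all 4·6 pixels = 47621/1275 ≈ 37.3498039
V = pitch²·Σt = 0.86²·47621/1275 = 27.624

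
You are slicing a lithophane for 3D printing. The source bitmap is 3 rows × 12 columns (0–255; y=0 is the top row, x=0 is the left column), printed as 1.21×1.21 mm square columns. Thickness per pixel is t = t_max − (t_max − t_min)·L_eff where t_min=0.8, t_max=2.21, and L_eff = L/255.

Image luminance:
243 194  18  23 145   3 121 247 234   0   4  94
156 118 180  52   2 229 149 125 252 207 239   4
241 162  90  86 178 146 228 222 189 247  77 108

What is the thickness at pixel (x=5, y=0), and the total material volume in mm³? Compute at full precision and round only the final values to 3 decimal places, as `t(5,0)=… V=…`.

t(5,0)=2.193 V=75.900

span = t_max - t_min = 2.21 - 0.8 = 1.410
L(5,0) = 3, L_eff = 3/255 = 0.011765
t(5,0) = 2.21 - 1.410·0.011765 = 2.193
Σt over all 3·12 pixels = 440649/8500 ≈ 51.8410588
V = pitch²·Σt = 1.21²·440649/8500 = 75.900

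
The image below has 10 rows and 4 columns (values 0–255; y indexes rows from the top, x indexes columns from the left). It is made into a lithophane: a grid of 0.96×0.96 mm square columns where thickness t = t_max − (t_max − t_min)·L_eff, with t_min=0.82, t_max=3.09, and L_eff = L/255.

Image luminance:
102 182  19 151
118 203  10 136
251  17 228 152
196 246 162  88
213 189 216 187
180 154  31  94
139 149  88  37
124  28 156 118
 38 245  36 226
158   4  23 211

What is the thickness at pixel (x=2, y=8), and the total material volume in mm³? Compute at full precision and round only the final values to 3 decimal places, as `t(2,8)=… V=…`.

t(2,8)=2.770 V=70.387

span = t_max - t_min = 3.09 - 0.82 = 2.270
L(2,8) = 36, L_eff = 36/255 = 0.141176
t(2,8) = 3.09 - 2.270·0.141176 = 2.770
Σt over all 10·4 pixels = 389513/5100 ≈ 76.3750980
V = pitch²·Σt = 0.96²·389513/5100 = 70.387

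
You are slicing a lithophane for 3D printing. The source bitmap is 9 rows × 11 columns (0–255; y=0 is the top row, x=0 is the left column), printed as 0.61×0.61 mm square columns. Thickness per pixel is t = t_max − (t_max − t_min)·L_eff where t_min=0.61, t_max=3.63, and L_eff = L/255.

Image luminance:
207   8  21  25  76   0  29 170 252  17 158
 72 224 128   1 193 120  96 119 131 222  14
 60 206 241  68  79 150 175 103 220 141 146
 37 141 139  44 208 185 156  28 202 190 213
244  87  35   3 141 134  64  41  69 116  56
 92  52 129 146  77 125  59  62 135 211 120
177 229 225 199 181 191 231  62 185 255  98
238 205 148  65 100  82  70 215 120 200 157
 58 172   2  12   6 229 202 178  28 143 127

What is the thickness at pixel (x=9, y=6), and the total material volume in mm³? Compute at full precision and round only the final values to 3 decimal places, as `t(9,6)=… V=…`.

t(9,6)=0.610 V=79.064

span = t_max - t_min = 3.63 - 0.61 = 3.020
L(9,6) = 255, L_eff = 255/255 = 1.000000
t(9,6) = 3.63 - 3.020·1.000000 = 0.610
Σt over all 9·11 pixels = 5418229/25500 ≈ 212.4795686
V = pitch²·Σt = 0.61²·5418229/25500 = 79.064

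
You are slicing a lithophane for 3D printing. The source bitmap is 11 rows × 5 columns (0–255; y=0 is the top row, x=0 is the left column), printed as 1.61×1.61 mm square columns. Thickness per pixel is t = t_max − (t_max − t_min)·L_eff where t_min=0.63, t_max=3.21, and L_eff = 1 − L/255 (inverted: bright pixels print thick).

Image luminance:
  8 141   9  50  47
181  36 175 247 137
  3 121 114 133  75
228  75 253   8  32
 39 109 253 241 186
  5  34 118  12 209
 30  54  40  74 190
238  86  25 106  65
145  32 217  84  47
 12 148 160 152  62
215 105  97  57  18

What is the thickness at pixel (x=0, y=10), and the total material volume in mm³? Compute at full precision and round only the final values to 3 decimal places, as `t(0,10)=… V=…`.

t(0,10)=2.805 V=240.301

span = t_max - t_min = 3.21 - 0.63 = 2.580
L(0,10) = 215, L_eff = 1 - 215/255 = 0.156863 (inverted)
t(0,10) = 3.21 - 2.580·0.156863 = 2.805
Σt over all 11·5 pixels = 787993/8500 ≈ 92.7050588
V = pitch²·Σt = 1.61²·787993/8500 = 240.301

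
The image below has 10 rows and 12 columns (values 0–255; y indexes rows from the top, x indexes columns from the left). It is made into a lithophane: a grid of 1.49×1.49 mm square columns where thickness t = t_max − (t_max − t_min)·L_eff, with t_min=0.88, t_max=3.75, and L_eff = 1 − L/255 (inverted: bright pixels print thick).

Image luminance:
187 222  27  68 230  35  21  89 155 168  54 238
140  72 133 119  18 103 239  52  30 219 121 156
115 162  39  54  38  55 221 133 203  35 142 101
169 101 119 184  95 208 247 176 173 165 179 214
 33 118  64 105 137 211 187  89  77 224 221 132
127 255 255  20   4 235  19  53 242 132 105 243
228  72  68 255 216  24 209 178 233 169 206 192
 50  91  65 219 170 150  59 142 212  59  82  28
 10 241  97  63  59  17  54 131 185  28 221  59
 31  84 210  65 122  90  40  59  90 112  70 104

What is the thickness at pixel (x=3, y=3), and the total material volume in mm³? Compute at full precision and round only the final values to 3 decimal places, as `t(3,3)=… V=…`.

t(3,3)=2.951 V=612.521

span = t_max - t_min = 3.75 - 0.88 = 2.870
L(3,3) = 184, L_eff = 1 - 184/255 = 0.278431 (inverted)
t(3,3) = 3.75 - 2.870·0.278431 = 2.951
Σt over all 10·12 pixels = 7035397/25500 ≈ 275.8979216
V = pitch²·Σt = 1.49²·7035397/25500 = 612.521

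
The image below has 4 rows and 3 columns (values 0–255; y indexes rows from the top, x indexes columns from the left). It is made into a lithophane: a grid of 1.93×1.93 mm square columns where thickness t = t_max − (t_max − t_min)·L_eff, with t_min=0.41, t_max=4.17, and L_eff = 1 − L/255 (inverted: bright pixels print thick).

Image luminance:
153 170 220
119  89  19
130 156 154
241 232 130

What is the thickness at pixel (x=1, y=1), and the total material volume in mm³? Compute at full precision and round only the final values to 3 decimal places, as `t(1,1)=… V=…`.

t(1,1)=1.722 V=117.904

span = t_max - t_min = 4.17 - 0.41 = 3.760
L(1,1) = 89, L_eff = 1 - 89/255 = 0.650980 (inverted)
t(1,1) = 4.17 - 3.760·0.650980 = 1.722
Σt over all 4·3 pixels = 201787/6375 ≈ 31.6528627
V = pitch²·Σt = 1.93²·201787/6375 = 117.904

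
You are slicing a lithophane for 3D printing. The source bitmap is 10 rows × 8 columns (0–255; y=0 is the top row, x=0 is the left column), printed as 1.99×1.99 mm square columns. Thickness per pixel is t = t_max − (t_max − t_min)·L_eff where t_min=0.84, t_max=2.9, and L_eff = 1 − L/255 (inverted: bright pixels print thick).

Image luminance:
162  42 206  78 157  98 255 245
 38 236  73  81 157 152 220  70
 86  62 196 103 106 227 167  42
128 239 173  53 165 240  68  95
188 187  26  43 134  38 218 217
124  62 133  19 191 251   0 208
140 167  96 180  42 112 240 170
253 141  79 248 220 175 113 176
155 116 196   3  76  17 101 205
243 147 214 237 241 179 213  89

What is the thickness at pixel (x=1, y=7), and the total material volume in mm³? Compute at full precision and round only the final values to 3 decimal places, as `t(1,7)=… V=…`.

t(1,7)=1.979 V=632.196

span = t_max - t_min = 2.9 - 0.84 = 2.060
L(1,7) = 141, L_eff = 1 - 141/255 = 0.447059 (inverted)
t(1,7) = 2.9 - 2.060·0.447059 = 1.979
Σt over all 10·8 pixels = 2035429/12750 ≈ 159.6414902
V = pitch²·Σt = 1.99²·2035429/12750 = 632.196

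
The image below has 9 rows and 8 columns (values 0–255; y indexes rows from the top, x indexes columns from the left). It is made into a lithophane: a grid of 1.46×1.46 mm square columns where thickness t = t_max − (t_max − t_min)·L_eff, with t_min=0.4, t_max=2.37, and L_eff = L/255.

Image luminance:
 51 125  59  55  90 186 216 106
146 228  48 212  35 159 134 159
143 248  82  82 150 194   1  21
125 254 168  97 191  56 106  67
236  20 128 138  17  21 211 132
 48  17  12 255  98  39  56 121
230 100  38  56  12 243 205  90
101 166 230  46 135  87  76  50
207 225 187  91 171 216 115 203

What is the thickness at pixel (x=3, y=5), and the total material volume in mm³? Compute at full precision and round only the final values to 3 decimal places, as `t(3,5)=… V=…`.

span = t_max - t_min = 2.37 - 0.4 = 1.970
L(3,5) = 255, L_eff = 255/255 = 1.000000
t(3,5) = 2.37 - 1.970·1.000000 = 0.400
Σt over all 9·8 pixels = 102.478
V = pitch²·Σt = 1.46²·102.478 = 218.442

t(3,5)=0.400 V=218.442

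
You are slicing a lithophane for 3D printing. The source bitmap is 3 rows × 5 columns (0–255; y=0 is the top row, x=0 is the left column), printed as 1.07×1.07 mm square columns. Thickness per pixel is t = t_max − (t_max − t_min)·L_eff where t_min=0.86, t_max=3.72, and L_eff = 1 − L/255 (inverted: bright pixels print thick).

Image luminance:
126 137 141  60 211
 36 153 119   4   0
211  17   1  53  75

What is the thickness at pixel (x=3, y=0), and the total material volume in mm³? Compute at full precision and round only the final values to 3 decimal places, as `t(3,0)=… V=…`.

t(3,0)=1.533 V=32.027

span = t_max - t_min = 3.72 - 0.86 = 2.860
L(3,0) = 60, L_eff = 1 - 60/255 = 0.764706 (inverted)
t(3,0) = 3.72 - 2.860·0.764706 = 1.533
Σt over all 3·5 pixels = 118889/4250 ≈ 27.9738824
V = pitch²·Σt = 1.07²·118889/4250 = 32.027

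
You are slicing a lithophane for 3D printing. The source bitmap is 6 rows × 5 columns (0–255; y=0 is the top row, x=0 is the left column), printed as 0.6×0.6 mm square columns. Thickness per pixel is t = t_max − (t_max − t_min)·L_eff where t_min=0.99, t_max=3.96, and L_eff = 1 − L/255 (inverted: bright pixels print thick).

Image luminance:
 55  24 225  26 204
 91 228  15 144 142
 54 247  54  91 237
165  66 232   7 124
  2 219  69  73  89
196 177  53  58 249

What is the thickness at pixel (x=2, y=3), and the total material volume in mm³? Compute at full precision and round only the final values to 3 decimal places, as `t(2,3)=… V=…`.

t(2,3)=3.692 V=25.854

span = t_max - t_min = 3.96 - 0.99 = 2.970
L(2,3) = 232, L_eff = 1 - 232/255 = 0.090196 (inverted)
t(2,3) = 3.96 - 2.970·0.090196 = 3.692
Σt over all 6·5 pixels = 305217/4250 ≈ 71.8157647
V = pitch²·Σt = 0.6²·305217/4250 = 25.854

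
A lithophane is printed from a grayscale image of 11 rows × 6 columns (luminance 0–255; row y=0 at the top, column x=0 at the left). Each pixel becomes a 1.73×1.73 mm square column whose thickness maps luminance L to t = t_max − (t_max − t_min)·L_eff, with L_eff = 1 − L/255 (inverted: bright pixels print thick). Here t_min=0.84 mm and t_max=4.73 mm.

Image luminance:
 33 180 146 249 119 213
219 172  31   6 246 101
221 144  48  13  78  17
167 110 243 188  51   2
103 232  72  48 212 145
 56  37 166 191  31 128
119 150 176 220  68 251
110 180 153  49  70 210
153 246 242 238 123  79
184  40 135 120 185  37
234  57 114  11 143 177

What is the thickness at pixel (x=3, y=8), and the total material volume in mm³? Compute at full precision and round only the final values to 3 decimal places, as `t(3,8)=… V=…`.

span = t_max - t_min = 4.73 - 0.84 = 3.890
L(3,8) = 238, L_eff = 1 - 238/255 = 0.066667 (inverted)
t(3,8) = 4.73 - 3.890·0.066667 = 4.471
Σt over all 11·6 pixels = 1198727/6375 ≈ 188.0356078
V = pitch²·Σt = 1.73²·1198727/6375 = 562.772

t(3,8)=4.471 V=562.772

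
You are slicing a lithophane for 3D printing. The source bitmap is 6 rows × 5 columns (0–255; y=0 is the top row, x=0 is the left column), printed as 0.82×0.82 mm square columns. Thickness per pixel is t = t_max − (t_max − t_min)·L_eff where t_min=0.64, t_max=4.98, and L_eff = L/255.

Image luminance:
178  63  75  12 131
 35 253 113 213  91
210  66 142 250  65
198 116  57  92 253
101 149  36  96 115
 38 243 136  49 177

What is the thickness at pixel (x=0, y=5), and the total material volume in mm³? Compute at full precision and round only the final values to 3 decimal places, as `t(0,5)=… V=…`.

span = t_max - t_min = 4.98 - 0.64 = 4.340
L(0,5) = 38, L_eff = 38/255 = 0.149020
t(0,5) = 4.98 - 4.340·0.149020 = 4.333
Σt over all 6·5 pixels = 363483/4250 ≈ 85.5254118
V = pitch²·Σt = 0.82²·363483/4250 = 57.507

t(0,5)=4.333 V=57.507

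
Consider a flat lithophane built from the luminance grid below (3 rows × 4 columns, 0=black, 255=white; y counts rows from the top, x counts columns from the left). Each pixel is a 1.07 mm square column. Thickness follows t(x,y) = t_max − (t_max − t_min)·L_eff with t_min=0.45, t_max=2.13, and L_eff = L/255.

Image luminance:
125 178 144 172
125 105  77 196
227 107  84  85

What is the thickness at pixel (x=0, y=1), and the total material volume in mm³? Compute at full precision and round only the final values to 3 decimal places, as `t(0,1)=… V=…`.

t(0,1)=1.306 V=17.006

span = t_max - t_min = 2.13 - 0.45 = 1.680
L(0,1) = 125, L_eff = 125/255 = 0.490196
t(0,1) = 2.13 - 1.680·0.490196 = 1.306
Σt over all 3·4 pixels = 6313/425 ≈ 14.8541176
V = pitch²·Σt = 1.07²·6313/425 = 17.006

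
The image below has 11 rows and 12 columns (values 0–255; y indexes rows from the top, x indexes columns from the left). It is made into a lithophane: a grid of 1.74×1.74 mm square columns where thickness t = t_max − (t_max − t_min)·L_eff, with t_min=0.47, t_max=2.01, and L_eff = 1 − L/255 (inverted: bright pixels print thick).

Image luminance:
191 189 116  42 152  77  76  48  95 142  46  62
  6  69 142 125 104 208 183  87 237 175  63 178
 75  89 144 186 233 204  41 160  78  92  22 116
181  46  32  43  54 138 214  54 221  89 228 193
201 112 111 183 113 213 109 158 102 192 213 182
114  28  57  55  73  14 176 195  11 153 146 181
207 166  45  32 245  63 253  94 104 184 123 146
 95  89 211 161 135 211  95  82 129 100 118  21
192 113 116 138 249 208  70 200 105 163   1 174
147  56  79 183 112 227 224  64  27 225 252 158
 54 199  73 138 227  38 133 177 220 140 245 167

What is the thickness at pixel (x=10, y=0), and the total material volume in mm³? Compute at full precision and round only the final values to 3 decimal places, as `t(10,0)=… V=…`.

t(10,0)=0.748 V=503.072

span = t_max - t_min = 2.01 - 0.47 = 1.540
L(10,0) = 46, L_eff = 1 - 46/255 = 0.819608 (inverted)
t(10,0) = 2.01 - 1.540·0.819608 = 0.748
Σt over all 11·12 pixels = 706189/4250 ≈ 166.1621176
V = pitch²·Σt = 1.74²·706189/4250 = 503.072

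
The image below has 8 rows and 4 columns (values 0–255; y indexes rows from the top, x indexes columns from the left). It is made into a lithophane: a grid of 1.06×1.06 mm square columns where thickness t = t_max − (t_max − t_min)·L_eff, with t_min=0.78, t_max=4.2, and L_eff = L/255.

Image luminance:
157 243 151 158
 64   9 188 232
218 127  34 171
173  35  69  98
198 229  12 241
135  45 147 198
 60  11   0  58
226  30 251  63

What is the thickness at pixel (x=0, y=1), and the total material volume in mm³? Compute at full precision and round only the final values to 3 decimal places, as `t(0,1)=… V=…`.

span = t_max - t_min = 4.2 - 0.78 = 3.420
L(0,1) = 64, L_eff = 64/255 = 0.250980
t(0,1) = 4.2 - 3.420·0.250980 = 3.342
Σt over all 8·4 pixels = 341433/4250 ≈ 80.3371765
V = pitch²·Σt = 1.06²·341433/4250 = 90.267

t(0,1)=3.342 V=90.267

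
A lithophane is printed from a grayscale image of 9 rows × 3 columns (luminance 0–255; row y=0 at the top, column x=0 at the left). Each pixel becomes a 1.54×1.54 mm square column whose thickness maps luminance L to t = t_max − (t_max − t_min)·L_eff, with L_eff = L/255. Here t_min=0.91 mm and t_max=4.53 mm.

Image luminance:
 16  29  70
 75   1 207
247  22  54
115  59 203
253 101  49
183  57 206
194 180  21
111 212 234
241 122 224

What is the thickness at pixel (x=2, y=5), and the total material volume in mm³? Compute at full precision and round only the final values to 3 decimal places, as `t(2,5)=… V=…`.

t(2,5)=1.606 V=172.706

span = t_max - t_min = 4.53 - 0.91 = 3.620
L(2,5) = 206, L_eff = 206/255 = 0.807843
t(2,5) = 4.53 - 3.620·0.807843 = 1.606
Σt over all 9·3 pixels = 618991/8500 ≈ 72.8224706
V = pitch²·Σt = 1.54²·618991/8500 = 172.706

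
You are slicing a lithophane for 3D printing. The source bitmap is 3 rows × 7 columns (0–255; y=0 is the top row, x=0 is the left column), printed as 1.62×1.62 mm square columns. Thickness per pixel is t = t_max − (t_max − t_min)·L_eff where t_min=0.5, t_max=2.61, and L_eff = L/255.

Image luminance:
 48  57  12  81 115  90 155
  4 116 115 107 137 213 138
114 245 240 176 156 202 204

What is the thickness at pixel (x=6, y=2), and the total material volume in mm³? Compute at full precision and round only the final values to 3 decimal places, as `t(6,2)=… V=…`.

t(6,2)=0.922 V=84.668

span = t_max - t_min = 2.61 - 0.5 = 2.110
L(6,2) = 204, L_eff = 204/255 = 0.800000
t(6,2) = 2.61 - 2.110·0.800000 = 0.922
Σt over all 3·7 pixels = 41134/1275 ≈ 32.2619608
V = pitch²·Σt = 1.62²·41134/1275 = 84.668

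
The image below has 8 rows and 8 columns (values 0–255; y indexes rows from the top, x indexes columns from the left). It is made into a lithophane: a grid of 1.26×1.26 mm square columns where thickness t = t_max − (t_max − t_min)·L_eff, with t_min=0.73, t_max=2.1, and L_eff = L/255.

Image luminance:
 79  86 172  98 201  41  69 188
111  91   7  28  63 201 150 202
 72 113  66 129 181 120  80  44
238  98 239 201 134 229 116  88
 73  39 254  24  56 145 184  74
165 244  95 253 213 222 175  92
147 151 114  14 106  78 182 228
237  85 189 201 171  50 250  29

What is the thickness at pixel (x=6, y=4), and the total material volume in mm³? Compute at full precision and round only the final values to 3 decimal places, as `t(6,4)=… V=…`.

span = t_max - t_min = 2.1 - 0.73 = 1.370
L(6,4) = 184, L_eff = 184/255 = 0.721569
t(6,4) = 2.1 - 1.370·0.721569 = 1.111
Σt over all 8·8 pixels = 6043/68 ≈ 88.8676471
V = pitch²·Σt = 1.26²·6043/68 = 141.086

t(6,4)=1.111 V=141.086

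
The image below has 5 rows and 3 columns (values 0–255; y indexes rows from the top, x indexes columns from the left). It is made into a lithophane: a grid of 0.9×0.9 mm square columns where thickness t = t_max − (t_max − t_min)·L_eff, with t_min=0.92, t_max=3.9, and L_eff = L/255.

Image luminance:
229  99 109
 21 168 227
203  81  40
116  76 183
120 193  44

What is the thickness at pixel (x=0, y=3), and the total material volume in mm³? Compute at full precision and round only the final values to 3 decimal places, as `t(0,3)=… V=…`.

t(0,3)=2.544 V=29.315

span = t_max - t_min = 3.9 - 0.92 = 2.980
L(0,3) = 116, L_eff = 116/255 = 0.454902
t(0,3) = 3.9 - 2.980·0.454902 = 2.544
Σt over all 5·3 pixels = 230717/6375 ≈ 36.1909020
V = pitch²·Σt = 0.9²·230717/6375 = 29.315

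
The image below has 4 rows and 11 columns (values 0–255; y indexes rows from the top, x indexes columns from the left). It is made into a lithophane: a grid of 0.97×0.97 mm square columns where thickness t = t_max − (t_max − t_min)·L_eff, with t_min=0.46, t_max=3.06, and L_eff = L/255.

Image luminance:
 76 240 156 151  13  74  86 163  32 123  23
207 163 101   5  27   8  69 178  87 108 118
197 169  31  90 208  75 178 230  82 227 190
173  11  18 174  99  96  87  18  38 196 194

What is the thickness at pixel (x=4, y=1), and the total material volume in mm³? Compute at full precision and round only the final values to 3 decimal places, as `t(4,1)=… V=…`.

t(4,1)=2.785 V=78.821

span = t_max - t_min = 3.06 - 0.46 = 2.600
L(4,1) = 27, L_eff = 27/255 = 0.105882
t(4,1) = 3.06 - 2.600·0.105882 = 2.785
Σt over all 4·11 pixels = 35603/425 ≈ 83.7717647
V = pitch²·Σt = 0.97²·35603/425 = 78.821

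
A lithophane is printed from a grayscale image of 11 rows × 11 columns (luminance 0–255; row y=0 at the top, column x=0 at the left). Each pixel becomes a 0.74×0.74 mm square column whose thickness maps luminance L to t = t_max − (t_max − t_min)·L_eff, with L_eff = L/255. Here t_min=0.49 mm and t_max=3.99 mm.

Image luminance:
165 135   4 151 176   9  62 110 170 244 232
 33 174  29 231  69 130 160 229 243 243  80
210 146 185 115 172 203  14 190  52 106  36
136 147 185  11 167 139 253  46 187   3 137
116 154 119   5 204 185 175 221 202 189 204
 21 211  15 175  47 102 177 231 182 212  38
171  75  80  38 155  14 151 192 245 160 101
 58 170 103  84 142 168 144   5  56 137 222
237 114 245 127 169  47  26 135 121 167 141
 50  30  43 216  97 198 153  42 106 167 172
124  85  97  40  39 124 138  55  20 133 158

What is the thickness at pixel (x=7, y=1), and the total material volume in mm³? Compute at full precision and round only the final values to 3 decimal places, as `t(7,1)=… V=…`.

span = t_max - t_min = 3.99 - 0.49 = 3.500
L(7,1) = 229, L_eff = 229/255 = 0.898039
t(7,1) = 3.99 - 3.500·0.898039 = 0.847
Σt over all 11·11 pixels = 456953/1700 ≈ 268.7958824
V = pitch²·Σt = 0.74²·456953/1700 = 147.193

t(7,1)=0.847 V=147.193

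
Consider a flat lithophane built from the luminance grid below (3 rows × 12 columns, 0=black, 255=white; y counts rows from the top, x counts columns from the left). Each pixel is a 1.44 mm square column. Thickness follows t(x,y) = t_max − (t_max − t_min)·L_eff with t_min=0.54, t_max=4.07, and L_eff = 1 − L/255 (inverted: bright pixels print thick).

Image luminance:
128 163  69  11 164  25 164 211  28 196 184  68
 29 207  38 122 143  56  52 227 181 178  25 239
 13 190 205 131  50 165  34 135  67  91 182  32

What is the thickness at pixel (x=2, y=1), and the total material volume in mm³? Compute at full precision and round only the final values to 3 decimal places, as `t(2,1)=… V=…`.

t(2,1)=1.066 V=160.958

span = t_max - t_min = 4.07 - 0.54 = 3.530
L(2,1) = 38, L_eff = 1 - 38/255 = 0.850980 (inverted)
t(2,1) = 4.07 - 3.530·0.850980 = 1.066
Σt over all 3·12 pixels = 659793/8500 ≈ 77.6227059
V = pitch²·Σt = 1.44²·659793/8500 = 160.958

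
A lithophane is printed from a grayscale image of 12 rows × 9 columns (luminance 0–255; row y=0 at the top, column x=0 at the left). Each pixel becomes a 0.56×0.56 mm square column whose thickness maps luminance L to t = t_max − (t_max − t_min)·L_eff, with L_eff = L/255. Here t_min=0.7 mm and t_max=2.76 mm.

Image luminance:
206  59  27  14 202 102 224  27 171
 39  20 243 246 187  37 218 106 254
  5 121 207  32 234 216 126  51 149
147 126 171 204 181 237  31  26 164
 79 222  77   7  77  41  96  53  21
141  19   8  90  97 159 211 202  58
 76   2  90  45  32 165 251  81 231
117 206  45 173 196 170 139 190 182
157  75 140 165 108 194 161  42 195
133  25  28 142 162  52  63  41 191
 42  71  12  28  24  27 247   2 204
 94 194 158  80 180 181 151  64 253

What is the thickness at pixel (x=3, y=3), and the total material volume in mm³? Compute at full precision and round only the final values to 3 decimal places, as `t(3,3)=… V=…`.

span = t_max - t_min = 2.76 - 0.7 = 2.060
L(3,3) = 204, L_eff = 204/255 = 0.800000
t(3,3) = 2.76 - 2.060·0.800000 = 1.112
Σt over all 12·9 pixels = 164479/850 ≈ 193.5047059
V = pitch²·Σt = 0.56²·164479/850 = 60.683

t(3,3)=1.112 V=60.683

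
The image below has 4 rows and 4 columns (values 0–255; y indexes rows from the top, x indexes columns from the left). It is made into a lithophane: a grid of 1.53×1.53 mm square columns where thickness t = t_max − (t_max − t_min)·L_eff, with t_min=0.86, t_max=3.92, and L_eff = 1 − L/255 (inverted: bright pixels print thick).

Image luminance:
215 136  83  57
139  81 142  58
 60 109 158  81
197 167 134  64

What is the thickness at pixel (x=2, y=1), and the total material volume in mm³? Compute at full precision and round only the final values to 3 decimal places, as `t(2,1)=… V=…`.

span = t_max - t_min = 3.92 - 0.86 = 3.060
L(2,1) = 142, L_eff = 1 - 142/255 = 0.443137 (inverted)
t(2,1) = 3.92 - 3.060·0.443137 = 2.564
Σt over all 4·4 pixels = 36.332
V = pitch²·Σt = 1.53²·36.332 = 85.050

t(2,1)=2.564 V=85.050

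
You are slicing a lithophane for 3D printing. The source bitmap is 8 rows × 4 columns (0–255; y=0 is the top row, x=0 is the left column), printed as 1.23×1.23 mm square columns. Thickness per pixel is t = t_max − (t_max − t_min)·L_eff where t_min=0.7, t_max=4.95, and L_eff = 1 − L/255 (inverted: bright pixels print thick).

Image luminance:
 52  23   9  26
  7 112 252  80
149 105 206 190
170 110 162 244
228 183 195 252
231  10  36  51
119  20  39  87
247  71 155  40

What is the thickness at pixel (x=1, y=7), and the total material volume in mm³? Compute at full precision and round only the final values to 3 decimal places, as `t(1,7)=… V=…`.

span = t_max - t_min = 4.95 - 0.7 = 4.250
L(1,7) = 71, L_eff = 1 - 71/255 = 0.721569 (inverted)
t(1,7) = 4.95 - 4.250·0.721569 = 1.883
Σt over all 8·4 pixels = 86.75
V = pitch²·Σt = 1.23²·86.75 = 131.244

t(1,7)=1.883 V=131.244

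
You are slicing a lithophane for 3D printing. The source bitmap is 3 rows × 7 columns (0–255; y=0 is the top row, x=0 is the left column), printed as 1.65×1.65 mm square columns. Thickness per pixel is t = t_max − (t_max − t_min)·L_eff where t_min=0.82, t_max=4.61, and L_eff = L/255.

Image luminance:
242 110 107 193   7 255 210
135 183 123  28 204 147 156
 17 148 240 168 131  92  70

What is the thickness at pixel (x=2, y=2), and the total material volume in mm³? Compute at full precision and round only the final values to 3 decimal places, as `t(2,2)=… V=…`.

t(2,2)=1.043 V=143.550

span = t_max - t_min = 4.61 - 0.82 = 3.790
L(2,2) = 240, L_eff = 240/255 = 0.941176
t(2,2) = 4.61 - 3.790·0.941176 = 1.043
Σt over all 3·7 pixels = 1344541/25500 ≈ 52.7270980
V = pitch²·Σt = 1.65²·1344541/25500 = 143.550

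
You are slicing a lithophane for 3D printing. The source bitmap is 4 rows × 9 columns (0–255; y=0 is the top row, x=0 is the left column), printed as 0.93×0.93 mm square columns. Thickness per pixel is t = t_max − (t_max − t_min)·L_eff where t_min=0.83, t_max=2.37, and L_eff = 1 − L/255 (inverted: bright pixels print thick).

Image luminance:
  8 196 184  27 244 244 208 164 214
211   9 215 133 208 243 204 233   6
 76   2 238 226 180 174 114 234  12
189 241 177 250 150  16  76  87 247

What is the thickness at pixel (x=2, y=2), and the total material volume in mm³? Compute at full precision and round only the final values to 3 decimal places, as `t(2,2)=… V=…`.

span = t_max - t_min = 2.37 - 0.83 = 1.540
L(2,2) = 238, L_eff = 1 - 238/255 = 0.066667 (inverted)
t(2,2) = 2.37 - 1.540·0.066667 = 2.267
Σt over all 4·9 pixels = 1087/17 ≈ 63.9411765
V = pitch²·Σt = 0.93²·1087/17 = 55.303

t(2,2)=2.267 V=55.303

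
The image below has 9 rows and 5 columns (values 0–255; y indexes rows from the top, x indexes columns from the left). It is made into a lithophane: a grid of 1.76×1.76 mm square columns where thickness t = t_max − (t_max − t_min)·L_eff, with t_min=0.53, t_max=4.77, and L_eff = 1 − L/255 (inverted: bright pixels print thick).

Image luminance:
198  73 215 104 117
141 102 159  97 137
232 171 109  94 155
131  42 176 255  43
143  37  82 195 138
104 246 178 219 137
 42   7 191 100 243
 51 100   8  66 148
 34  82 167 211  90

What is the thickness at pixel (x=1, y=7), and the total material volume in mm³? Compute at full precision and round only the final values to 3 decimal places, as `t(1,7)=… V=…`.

t(1,7)=2.193 V=371.063

span = t_max - t_min = 4.77 - 0.53 = 4.240
L(1,7) = 100, L_eff = 1 - 100/255 = 0.607843 (inverted)
t(1,7) = 4.77 - 4.240·0.607843 = 2.193
Σt over all 9·5 pixels = 610931/5100 ≈ 119.7903922
V = pitch²·Σt = 1.76²·610931/5100 = 371.063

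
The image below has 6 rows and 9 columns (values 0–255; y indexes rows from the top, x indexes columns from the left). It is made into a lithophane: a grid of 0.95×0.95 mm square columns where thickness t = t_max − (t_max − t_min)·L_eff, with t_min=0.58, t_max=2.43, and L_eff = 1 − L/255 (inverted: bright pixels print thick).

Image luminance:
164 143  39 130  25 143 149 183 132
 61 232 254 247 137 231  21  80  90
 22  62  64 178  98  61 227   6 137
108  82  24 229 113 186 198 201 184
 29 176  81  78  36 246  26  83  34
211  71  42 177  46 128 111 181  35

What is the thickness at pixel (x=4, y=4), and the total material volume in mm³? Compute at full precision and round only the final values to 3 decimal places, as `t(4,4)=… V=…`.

span = t_max - t_min = 2.43 - 0.58 = 1.850
L(4,4) = 36, L_eff = 1 - 36/255 = 0.858824 (inverted)
t(4,4) = 2.43 - 1.850·0.858824 = 0.841
Σt over all 6·9 pixels = 33143/425 ≈ 77.9835294
V = pitch²·Σt = 0.95²·33143/425 = 70.380

t(4,4)=0.841 V=70.380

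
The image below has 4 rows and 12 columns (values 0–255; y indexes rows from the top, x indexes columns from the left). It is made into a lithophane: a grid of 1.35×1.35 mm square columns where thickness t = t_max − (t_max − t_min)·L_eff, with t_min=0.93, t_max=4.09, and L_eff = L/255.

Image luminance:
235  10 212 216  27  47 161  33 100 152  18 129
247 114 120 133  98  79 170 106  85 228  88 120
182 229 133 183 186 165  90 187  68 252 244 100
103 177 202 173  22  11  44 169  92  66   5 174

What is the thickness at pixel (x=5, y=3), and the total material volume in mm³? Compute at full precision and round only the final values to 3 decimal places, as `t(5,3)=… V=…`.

t(5,3)=3.954 V=218.107

span = t_max - t_min = 4.09 - 0.93 = 3.160
L(5,3) = 11, L_eff = 11/255 = 0.043137
t(5,3) = 4.09 - 3.160·0.043137 = 3.954
Σt over all 4·12 pixels = 30517/255 ≈ 119.6745098
V = pitch²·Σt = 1.35²·30517/255 = 218.107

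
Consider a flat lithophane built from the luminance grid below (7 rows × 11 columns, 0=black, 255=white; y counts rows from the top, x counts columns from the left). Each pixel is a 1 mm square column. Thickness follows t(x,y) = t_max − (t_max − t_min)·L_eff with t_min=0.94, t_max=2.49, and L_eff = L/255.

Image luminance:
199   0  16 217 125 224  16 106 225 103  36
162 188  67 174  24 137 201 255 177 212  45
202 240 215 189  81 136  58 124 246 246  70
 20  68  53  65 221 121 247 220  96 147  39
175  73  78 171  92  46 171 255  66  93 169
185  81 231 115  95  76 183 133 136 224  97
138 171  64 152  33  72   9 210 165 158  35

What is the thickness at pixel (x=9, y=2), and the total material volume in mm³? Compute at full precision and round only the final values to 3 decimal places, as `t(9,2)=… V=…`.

t(9,2)=0.995 V=129.943

span = t_max - t_min = 2.49 - 0.94 = 1.550
L(9,2) = 246, L_eff = 246/255 = 0.964706
t(9,2) = 2.49 - 1.550·0.964706 = 0.995
Σt over all 7·11 pixels = 165677/1275 ≈ 129.9427451
V = pitch²·Σt = 1²·165677/1275 = 129.943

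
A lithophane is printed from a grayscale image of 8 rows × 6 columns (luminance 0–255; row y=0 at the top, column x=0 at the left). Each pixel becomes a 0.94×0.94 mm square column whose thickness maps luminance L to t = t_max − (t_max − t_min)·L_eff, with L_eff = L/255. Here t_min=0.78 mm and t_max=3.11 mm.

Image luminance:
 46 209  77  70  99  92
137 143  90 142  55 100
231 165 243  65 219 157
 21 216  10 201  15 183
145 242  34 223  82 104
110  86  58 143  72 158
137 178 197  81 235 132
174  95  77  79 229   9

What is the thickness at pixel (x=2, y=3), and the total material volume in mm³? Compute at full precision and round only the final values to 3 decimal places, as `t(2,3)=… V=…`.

span = t_max - t_min = 3.11 - 0.78 = 2.330
L(2,3) = 10, L_eff = 10/255 = 0.039216
t(2,3) = 3.11 - 2.330·0.039216 = 3.019
Σt over all 8·6 pixels = 398877/4250 ≈ 93.8534118
V = pitch²·Σt = 0.94²·398877/4250 = 82.929

t(2,3)=3.019 V=82.929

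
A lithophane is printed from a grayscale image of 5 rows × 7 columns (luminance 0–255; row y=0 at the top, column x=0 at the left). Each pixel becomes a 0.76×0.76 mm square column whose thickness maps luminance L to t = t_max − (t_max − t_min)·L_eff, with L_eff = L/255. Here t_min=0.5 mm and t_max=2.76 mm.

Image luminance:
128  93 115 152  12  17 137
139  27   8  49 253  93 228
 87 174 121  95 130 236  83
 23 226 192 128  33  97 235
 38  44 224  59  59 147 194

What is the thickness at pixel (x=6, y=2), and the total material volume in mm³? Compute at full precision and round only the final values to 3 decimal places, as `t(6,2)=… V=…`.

span = t_max - t_min = 2.76 - 0.5 = 2.260
L(6,2) = 83, L_eff = 83/255 = 0.325490
t(6,2) = 2.76 - 2.260·0.325490 = 2.024
Σt over all 5·7 pixels = 385531/6375 ≈ 60.4754510
V = pitch²·Σt = 0.76²·385531/6375 = 34.931

t(6,2)=2.024 V=34.931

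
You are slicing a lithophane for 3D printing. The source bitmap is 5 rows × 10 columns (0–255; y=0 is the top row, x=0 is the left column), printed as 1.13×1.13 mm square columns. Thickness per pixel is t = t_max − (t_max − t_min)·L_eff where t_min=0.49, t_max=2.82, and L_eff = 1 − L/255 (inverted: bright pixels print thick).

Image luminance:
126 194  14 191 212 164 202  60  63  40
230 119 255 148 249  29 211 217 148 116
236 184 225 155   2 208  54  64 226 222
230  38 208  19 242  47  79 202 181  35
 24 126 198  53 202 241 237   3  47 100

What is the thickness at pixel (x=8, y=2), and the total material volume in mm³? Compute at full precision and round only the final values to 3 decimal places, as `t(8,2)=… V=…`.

span = t_max - t_min = 2.82 - 0.49 = 2.330
L(8,2) = 226, L_eff = 1 - 226/255 = 0.113725 (inverted)
t(8,2) = 2.82 - 2.330·0.113725 = 2.555
Σt over all 5·10 pixels = 1136729/12750 ≈ 89.1552157
V = pitch²·Σt = 1.13²·1136729/12750 = 113.842

t(8,2)=2.555 V=113.842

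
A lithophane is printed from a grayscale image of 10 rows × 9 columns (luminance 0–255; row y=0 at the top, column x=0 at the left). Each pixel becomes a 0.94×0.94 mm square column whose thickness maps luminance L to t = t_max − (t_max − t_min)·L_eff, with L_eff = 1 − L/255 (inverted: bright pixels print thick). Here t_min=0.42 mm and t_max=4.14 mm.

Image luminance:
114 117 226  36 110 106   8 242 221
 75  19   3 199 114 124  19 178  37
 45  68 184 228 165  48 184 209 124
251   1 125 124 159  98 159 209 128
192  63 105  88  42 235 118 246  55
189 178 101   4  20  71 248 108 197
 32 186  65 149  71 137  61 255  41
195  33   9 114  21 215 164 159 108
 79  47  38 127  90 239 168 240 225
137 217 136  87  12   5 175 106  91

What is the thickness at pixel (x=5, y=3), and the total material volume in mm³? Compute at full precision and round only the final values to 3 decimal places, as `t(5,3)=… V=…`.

span = t_max - t_min = 4.14 - 0.42 = 3.720
L(5,3) = 98, L_eff = 1 - 98/255 = 0.615686 (inverted)
t(5,3) = 4.14 - 3.720·0.615686 = 1.850
Σt over all 10·9 pixels = 419806/2125 ≈ 197.5557647
V = pitch²·Σt = 0.94²·419806/2125 = 174.560

t(5,3)=1.850 V=174.560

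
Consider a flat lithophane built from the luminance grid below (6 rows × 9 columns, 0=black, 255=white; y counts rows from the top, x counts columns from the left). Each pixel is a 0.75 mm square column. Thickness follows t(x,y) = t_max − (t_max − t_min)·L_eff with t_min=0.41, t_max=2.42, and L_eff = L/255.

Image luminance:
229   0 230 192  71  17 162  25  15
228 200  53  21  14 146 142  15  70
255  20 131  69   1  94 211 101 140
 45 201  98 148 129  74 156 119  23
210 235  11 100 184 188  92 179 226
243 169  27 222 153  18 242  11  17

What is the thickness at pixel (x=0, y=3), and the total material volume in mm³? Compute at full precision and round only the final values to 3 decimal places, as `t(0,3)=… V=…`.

span = t_max - t_min = 2.42 - 0.41 = 2.010
L(0,3) = 45, L_eff = 45/255 = 0.176471
t(0,3) = 2.42 - 2.010·0.176471 = 2.065
Σt over all 6·9 pixels = 170964/2125 ≈ 80.4536471
V = pitch²·Σt = 0.75²·170964/2125 = 45.255

t(0,3)=2.065 V=45.255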